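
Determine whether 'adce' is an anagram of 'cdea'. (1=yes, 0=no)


Sort characters of 'adce': 'acde'
Sort characters of 'cdea': 'acde'
Sorted forms match -> they ARE anagrams
Result: 1

1


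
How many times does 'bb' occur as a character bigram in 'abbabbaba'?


Scanning 'abbabbaba' for bigram 'bb':
  Position 0: 'ab' -> no
  Position 1: 'bb' -> MATCH
  Position 2: 'ba' -> no
  Position 3: 'ab' -> no
  Position 4: 'bb' -> MATCH
  Position 5: 'ba' -> no
  Position 6: 'ab' -> no
  Position 7: 'ba' -> no
Total matches: 2

2


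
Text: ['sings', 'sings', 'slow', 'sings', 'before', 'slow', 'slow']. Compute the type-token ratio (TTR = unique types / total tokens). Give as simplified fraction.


Tokens: 7
Unique types: ('before', 'sings', 'slow') = 3
TTR = 3/7
Already in lowest terms.

3/7


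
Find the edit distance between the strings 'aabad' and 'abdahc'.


Building DP table for s1='aabad' (len 5) and s2='abdahc' (len 6):
       a  b  d  a  h  c
    0  1  2  3  4  5  6
  a 1  0  1  2  3  4  5
  a 2  1  1  2  2  3  4
  b 3  2  1  2  3  3  4
  a 4  3  2  2  2  3  4
  d 5  4  3  2  3  3  4
Edit distance = dp[5][6] = 4

4


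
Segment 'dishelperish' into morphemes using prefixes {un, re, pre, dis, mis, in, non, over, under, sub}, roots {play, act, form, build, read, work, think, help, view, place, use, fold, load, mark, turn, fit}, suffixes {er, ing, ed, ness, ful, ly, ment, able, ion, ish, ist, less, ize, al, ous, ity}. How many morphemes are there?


Segmenting 'dishelperish' against the inventory:
  'dis' -> prefix (morpheme 1)
  'help' -> root (morpheme 2)
  'er' -> suffix (morpheme 3)
  'ish' -> suffix (morpheme 4)
Total morphemes: 4

4


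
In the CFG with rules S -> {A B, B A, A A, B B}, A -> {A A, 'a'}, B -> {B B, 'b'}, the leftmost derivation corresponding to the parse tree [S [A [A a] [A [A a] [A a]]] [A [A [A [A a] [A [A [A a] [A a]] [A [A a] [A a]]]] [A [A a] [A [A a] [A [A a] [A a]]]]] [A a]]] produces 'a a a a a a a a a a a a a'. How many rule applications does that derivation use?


Every bracketed nonterminal node [X ...] in the tree is produced by exactly one rule application.
Reading the tree off as a leftmost derivation:
  Step 1: S  =>  A A   (applied S -> A A)
  Step 2: A A  =>  A A A   (applied A -> A A)
  Step 3: A A A  =>  a A A   (applied A -> a)
  Step 4: a A A  =>  a A A A   (applied A -> A A)
  Step 5: a A A A  =>  a a A A   (applied A -> a)
  Step 6: a a A A  =>  a a a A   (applied A -> a)
  Step 7: a a a A  =>  a a a A A   (applied A -> A A)
  Step 8: a a a A A  =>  a a a A A A   (applied A -> A A)
  Step 9: a a a A A A  =>  a a a A A A A   (applied A -> A A)
  Step 10: a a a A A A A  =>  a a a a A A A   (applied A -> a)
  Step 11: a a a a A A A  =>  a a a a A A A A   (applied A -> A A)
  Step 12: a a a a A A A A  =>  a a a a A A A A A   (applied A -> A A)
  Step 13: a a a a A A A A A  =>  a a a a a A A A A   (applied A -> a)
  Step 14: a a a a a A A A A  =>  a a a a a a A A A   (applied A -> a)
  Step 15: a a a a a a A A A  =>  a a a a a a A A A A   (applied A -> A A)
  Step 16: a a a a a a A A A A  =>  a a a a a a a A A A   (applied A -> a)
  Step 17: a a a a a a a A A A  =>  a a a a a a a a A A   (applied A -> a)
  Step 18: a a a a a a a a A A  =>  a a a a a a a a A A A   (applied A -> A A)
  Step 19: a a a a a a a a A A A  =>  a a a a a a a a a A A   (applied A -> a)
  Step 20: a a a a a a a a a A A  =>  a a a a a a a a a A A A   (applied A -> A A)
  Step 21: a a a a a a a a a A A A  =>  a a a a a a a a a a A A   (applied A -> a)
  Step 22: a a a a a a a a a a A A  =>  a a a a a a a a a a A A A   (applied A -> A A)
  Step 23: a a a a a a a a a a A A A  =>  a a a a a a a a a a a A A   (applied A -> a)
  Step 24: a a a a a a a a a a a A A  =>  a a a a a a a a a a a a A   (applied A -> a)
  Step 25: a a a a a a a a a a a a A  =>  a a a a a a a a a a a a a   (applied A -> a)
Final yield: a a a a a a a a a a a a a
Total rewrite steps: 25

25


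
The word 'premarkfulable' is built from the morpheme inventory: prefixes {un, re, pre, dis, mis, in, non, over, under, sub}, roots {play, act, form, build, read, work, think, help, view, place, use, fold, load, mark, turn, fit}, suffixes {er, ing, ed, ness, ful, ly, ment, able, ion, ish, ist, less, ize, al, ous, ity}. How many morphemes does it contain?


Segmenting 'premarkfulable' against the inventory:
  'pre' -> prefix (morpheme 1)
  'mark' -> root (morpheme 2)
  'ful' -> suffix (morpheme 3)
  'able' -> suffix (morpheme 4)
Total morphemes: 4

4


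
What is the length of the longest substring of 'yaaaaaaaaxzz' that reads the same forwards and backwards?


Scanning 'yaaaaaaaaxzz' for palindromic substrings.
Substring at positions 1-8: 'aaaaaaaa'.
Check: reverse('aaaaaaaa') = 'aaaaaaaa' -> palindrome confirmed.
Neighbouring characters ('y' / 'x') break symmetry, so it cannot extend further.
No longer palindromic substring exists; longest length = 8

8


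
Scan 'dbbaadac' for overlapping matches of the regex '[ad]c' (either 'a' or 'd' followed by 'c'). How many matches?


Pattern: [ad]c means either 'a' or 'd' followed by 'c'.
Scanning 'dbbaadac' position-by-position:
  Pos 0: window 'db' -> no
  Pos 1: window 'bb' -> no
  Pos 2: window 'ba' -> no
  Pos 3: window 'aa' -> no
  Pos 4: window 'ad' -> no
  Pos 5: window 'da' -> no
  Pos 6: window 'ac' -> MATCH
  Pos 7: window 'c' -> no
Total matches: 1

1


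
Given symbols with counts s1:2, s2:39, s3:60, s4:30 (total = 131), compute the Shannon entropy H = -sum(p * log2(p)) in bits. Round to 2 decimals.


Computing entropy H = -sum(p_i * log2(p_i)):
  s1: p = 2/131 = 0.0153, -p*log2(p) = 0.0921
  s2: p = 39/131 = 0.2977, -p*log2(p) = 0.5204
  s3: p = 60/131 = 0.4580, -p*log2(p) = 0.5160
  s4: p = 30/131 = 0.2290, -p*log2(p) = 0.4870
H = sum of terms = 1.6155
Rounded to 2 decimals: 1.62

1.62


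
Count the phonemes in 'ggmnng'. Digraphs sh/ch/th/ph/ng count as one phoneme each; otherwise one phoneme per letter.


Parsing 'ggmnng' greedily, digraphs first:
  'g' -> consonant phoneme (phonemes so far: 1)
  'g' -> consonant phoneme (phonemes so far: 2)
  'm' -> consonant phoneme (phonemes so far: 3)
  'n' -> consonant phoneme (phonemes so far: 4)
  'ng' -> digraph (1 consonant phoneme) (phonemes so far: 5)
Total phonemes: 5

5


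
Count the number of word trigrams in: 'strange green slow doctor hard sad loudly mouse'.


Word trigrams from [8] words:
  Trigram 1: (strange green slow)
  Trigram 2: (green slow doctor)
  Trigram 3: (slow doctor hard)
  Trigram 4: (doctor hard sad)
  Trigram 5: (hard sad loudly)
  Trigram 6: (sad loudly mouse)
Total word trigrams: 8 - 2 = 6

6


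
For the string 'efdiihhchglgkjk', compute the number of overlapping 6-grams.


String 'efdiihhchglgkjk' has length L = 15.
Number of overlapping n-grams = L - n + 1
Substituting: 15 - 6 + 1 = 10

10


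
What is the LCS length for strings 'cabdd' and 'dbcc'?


DP table for LCS of 'cabdd' and 'dbcc':
       d  b  c  c
    0  0  0  0  0
  c 0  0  0  1  1
  a 0  0  0  1  1
  b 0  0  1  1  1
  d 0  1  1  1  1
  d 0  1  1  1  1
LCS: 'c'
LCS length = 1

1


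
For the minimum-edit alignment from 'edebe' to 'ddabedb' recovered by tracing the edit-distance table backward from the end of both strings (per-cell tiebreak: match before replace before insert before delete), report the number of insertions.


Edit distance = 4. Backtracking from cell (5, 7) with preference match > replace > insert > delete,
then listing the resulting alignment 'edebe' -> 'ddabedb' left to right:
  Step 1: replace e->d
  Step 2: keep 'd'
  Step 3: replace e->a
  Step 4: keep 'b'
  Step 5: keep 'e'
  Step 6: insert 'd' [insertion #1]
  Step 7: insert 'b' [insertion #2]
Total insertions: 2

2


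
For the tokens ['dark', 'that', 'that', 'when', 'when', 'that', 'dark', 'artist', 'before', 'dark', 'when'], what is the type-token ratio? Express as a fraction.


Tokens: 11
Unique types: ('artist', 'before', 'dark', 'that', 'when') = 5
TTR = 5/11
Already in lowest terms.

5/11


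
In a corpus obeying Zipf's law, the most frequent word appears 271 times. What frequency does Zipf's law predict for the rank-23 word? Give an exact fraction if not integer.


Zipf's law: freq(rank) = f1 / rank
f1 = 271, rank = 23
freq = 271 / 23
GCD(271, 23) = 1
Simplified: 271/23

271/23


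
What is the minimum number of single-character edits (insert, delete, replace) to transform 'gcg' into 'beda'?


Building DP table for s1='gcg' (len 3) and s2='beda' (len 4):
       b  e  d  a
    0  1  2  3  4
  g 1  1  2  3  4
  c 2  2  2  3  4
  g 3  3  3  3  4
Edit distance = dp[3][4] = 4

4


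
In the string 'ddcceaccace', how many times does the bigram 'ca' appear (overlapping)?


Scanning 'ddcceaccace' for bigram 'ca':
  Position 0: 'dd' -> no
  Position 1: 'dc' -> no
  Position 2: 'cc' -> no
  Position 3: 'ce' -> no
  Position 4: 'ea' -> no
  Position 5: 'ac' -> no
  Position 6: 'cc' -> no
  Position 7: 'ca' -> MATCH
  Position 8: 'ac' -> no
  Position 9: 'ce' -> no
Total matches: 1

1


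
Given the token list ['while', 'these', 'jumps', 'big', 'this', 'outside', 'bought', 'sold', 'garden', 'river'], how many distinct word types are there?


Listing all tokens and tracking unique types:
  Token 1: 'while' -> NEW (unique so far: 1)
  Token 2: 'these' -> NEW (unique so far: 2)
  Token 3: 'jumps' -> NEW (unique so far: 3)
  Token 4: 'big' -> NEW (unique so far: 4)
  Token 5: 'this' -> NEW (unique so far: 5)
  Token 6: 'outside' -> NEW (unique so far: 6)
  Token 7: 'bought' -> NEW (unique so far: 7)
  Token 8: 'sold' -> NEW (unique so far: 8)
  Token 9: 'garden' -> NEW (unique so far: 9)
  Token 10: 'river' -> NEW (unique so far: 10)
Unique types: ('big', 'bought', 'garden', 'jumps', 'outside', 'river', 'sold', 'these', 'this', 'while')
Vocabulary size: 10

10


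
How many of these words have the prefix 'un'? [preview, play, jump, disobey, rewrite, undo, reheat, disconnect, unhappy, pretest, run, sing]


Checking each word for prefix 'un':
  'preview' -> no (count: 0)
  'play' -> no (count: 0)
  'jump' -> no (count: 0)
  'disobey' -> no (count: 0)
  'rewrite' -> no (count: 0)
  'undo' -> YES, starts with 'un' (count: 1)
  'reheat' -> no (count: 1)
  'disconnect' -> no (count: 1)
  'unhappy' -> YES, starts with 'un' (count: 2)
  'pretest' -> no (count: 2)
  'run' -> no (count: 2)
  'sing' -> no (count: 2)
Total with prefix 'un': 2

2


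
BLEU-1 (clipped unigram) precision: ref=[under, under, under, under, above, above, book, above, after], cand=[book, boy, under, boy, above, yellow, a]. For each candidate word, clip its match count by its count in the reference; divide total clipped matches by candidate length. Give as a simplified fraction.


Reference word counts: {'above': 3, 'after': 1, 'book': 1, 'under': 4}
Checking each candidate word (with clipping):
  'book' -> in reference (ref count 1, used 1/1) -> match (matches: 1)
  'boy' -> not in reference -> no match (matches: 1)
  'under' -> in reference (ref count 4, used 1/4) -> match (matches: 2)
  'boy' -> not in reference -> no match (matches: 2)
  'above' -> in reference (ref count 3, used 1/3) -> match (matches: 3)
  'yellow' -> not in reference -> no match (matches: 3)
  'a' -> not in reference -> no match (matches: 3)
Clipped matches: 3, Candidate length: 7
Precision = 3/7

3/7


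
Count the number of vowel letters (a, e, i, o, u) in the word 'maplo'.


Scanning each character of 'maplo':
  Position 1: 'm' -> consonant (running count: 0)
  Position 2: 'a' -> vowel (running count: 1)
  Position 3: 'p' -> consonant (running count: 1)
  Position 4: 'l' -> consonant (running count: 1)
  Position 5: 'o' -> vowel (running count: 2)
Total vowels: 2

2


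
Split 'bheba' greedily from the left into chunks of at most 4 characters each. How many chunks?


'bheba' has 5 characters.
Chunking with max size 4:
  Chunk 1: 'bheb' (positions 0-3)
  Chunk 2: 'a' (positions 4-4)
Total chunks: ceil(5 / 4) = 2

2


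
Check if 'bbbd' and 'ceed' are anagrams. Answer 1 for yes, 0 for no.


Sort characters of 'bbbd': 'bbbd'
Sort characters of 'ceed': 'cdee'
Sorted forms differ -> they are NOT anagrams
Result: 0

0


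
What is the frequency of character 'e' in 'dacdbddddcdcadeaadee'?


Scanning 'dacdbddddcdcadeaadee' for 'e':
  Position 14: 'e' -> MATCH (count: 1)
  Position 18: 'e' -> MATCH (count: 2)
  Position 19: 'e' -> MATCH (count: 3)
Total occurrences of 'e': 3

3


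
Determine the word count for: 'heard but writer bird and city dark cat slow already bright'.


Counting words by splitting on spaces:
  Word 1: 'heard'
  Word 2: 'but'
  Word 3: 'writer'
  Word 4: 'bird'
  Word 5: 'and'
  Word 6: 'city'
  Word 7: 'dark'
  Word 8: 'cat'
  Word 9: 'slow'
  Word 10: 'already'
  Word 11: 'bright'
Total words: 11

11


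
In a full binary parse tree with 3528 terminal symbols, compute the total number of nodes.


Leaf nodes (terminals): 3528
Internal nodes = n - 1 = 3528 - 1 = 3527
Total = leaves + internal = 3528 + 3527 = 7055

7055


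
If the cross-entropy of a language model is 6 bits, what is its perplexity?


Perplexity formula: PP = 2^H
H = 6
PP = 2^6
Steps: 2^1 = 2, 2^2 = 4, 2^3 = 8, 2^4 = 16, 2^5 = 32, 2^6 = 64
PP = 64

64


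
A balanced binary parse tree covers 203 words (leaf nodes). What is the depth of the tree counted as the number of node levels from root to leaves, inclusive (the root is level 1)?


In a balanced binary tree with n leaves the deepest leaf is ceil(log2(n)) edges below the root,
so counting node levels inclusive of root and leaves gives ceil(log2(n)) + 1 levels.
log2(203) = 7.6653
ceil(7.6653) = 8
levels = 8 + 1 = 9

9


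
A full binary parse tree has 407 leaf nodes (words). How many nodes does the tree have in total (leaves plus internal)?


Leaf nodes (terminals): 407
Internal nodes = n - 1 = 407 - 1 = 406
Total = leaves + internal = 407 + 406 = 813

813


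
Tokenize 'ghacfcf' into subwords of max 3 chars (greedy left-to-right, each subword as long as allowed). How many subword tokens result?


'ghacfcf' has 7 characters.
Chunking with max size 3:
  Chunk 1: 'gha' (positions 0-2)
  Chunk 2: 'cfc' (positions 3-5)
  Chunk 3: 'f' (positions 6-6)
Total chunks: ceil(7 / 3) = 3

3


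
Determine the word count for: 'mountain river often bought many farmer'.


Counting words by splitting on spaces:
  Word 1: 'mountain'
  Word 2: 'river'
  Word 3: 'often'
  Word 4: 'bought'
  Word 5: 'many'
  Word 6: 'farmer'
Total words: 6

6


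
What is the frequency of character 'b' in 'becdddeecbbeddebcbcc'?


Scanning 'becdddeecbbeddebcbcc' for 'b':
  Position 0: 'b' -> MATCH (count: 1)
  Position 9: 'b' -> MATCH (count: 2)
  Position 10: 'b' -> MATCH (count: 3)
  Position 15: 'b' -> MATCH (count: 4)
  Position 17: 'b' -> MATCH (count: 5)
Total occurrences of 'b': 5

5


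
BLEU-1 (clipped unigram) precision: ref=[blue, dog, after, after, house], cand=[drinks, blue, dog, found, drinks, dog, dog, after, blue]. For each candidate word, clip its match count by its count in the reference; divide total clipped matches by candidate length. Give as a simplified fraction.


Reference word counts: {'after': 2, 'blue': 1, 'dog': 1, 'house': 1}
Checking each candidate word (with clipping):
  'drinks' -> not in reference -> no match (matches: 0)
  'blue' -> in reference (ref count 1, used 1/1) -> match (matches: 1)
  'dog' -> in reference (ref count 1, used 1/1) -> match (matches: 2)
  'found' -> not in reference -> no match (matches: 2)
  'drinks' -> not in reference -> no match (matches: 2)
  'dog' -> ref count 1 already used up (1/1) -> clipped, no match (matches: 2)
  'dog' -> ref count 1 already used up (1/1) -> clipped, no match (matches: 2)
  'after' -> in reference (ref count 2, used 1/2) -> match (matches: 3)
  'blue' -> ref count 1 already used up (1/1) -> clipped, no match (matches: 3)
Clipped matches: 3, Candidate length: 9
Precision = 3/9 = 1/3

1/3


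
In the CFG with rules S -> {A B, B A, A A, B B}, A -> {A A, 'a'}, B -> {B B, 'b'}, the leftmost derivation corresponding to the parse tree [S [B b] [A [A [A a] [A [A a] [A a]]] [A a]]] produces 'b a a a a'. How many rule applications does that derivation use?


Every bracketed nonterminal node [X ...] in the tree is produced by exactly one rule application.
Reading the tree off as a leftmost derivation:
  Step 1: S  =>  B A   (applied S -> B A)
  Step 2: B A  =>  b A   (applied B -> b)
  Step 3: b A  =>  b A A   (applied A -> A A)
  Step 4: b A A  =>  b A A A   (applied A -> A A)
  Step 5: b A A A  =>  b a A A   (applied A -> a)
  Step 6: b a A A  =>  b a A A A   (applied A -> A A)
  Step 7: b a A A A  =>  b a a A A   (applied A -> a)
  Step 8: b a a A A  =>  b a a a A   (applied A -> a)
  Step 9: b a a a A  =>  b a a a a   (applied A -> a)
Final yield: b a a a a
Total rewrite steps: 9

9


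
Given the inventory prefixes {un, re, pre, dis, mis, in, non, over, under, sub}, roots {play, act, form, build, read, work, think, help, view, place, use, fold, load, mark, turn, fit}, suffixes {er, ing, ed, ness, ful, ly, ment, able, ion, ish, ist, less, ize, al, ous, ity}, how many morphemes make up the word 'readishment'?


Segmenting 'readishment' against the inventory:
  'read' -> root (morpheme 1)
  'ish' -> suffix (morpheme 2)
  'ment' -> suffix (morpheme 3)
Total morphemes: 3

3


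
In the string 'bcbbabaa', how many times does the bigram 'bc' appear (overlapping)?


Scanning 'bcbbabaa' for bigram 'bc':
  Position 0: 'bc' -> MATCH
  Position 1: 'cb' -> no
  Position 2: 'bb' -> no
  Position 3: 'ba' -> no
  Position 4: 'ab' -> no
  Position 5: 'ba' -> no
  Position 6: 'aa' -> no
Total matches: 1

1


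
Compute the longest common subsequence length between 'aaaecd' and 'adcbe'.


DP table for LCS of 'aaaecd' and 'adcbe':
       a  d  c  b  e
    0  0  0  0  0  0
  a 0  1  1  1  1  1
  a 0  1  1  1  1  1
  a 0  1  1  1  1  1
  e 0  1  1  1  1  2
  c 0  1  1  2  2  2
  d 0  1  2  2  2  2
LCS: 'ae'
LCS length = 2

2


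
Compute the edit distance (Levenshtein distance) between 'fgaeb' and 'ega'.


Building DP table for s1='fgaeb' (len 5) and s2='ega' (len 3):
       e  g  a
    0  1  2  3
  f 1  1  2  3
  g 2  2  1  2
  a 3  3  2  1
  e 4  3  3  2
  b 5  4  4  3
Edit distance = dp[5][3] = 3

3


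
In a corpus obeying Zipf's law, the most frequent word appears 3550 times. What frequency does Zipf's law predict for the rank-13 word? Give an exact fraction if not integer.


Zipf's law: freq(rank) = f1 / rank
f1 = 3550, rank = 13
freq = 3550 / 13
GCD(3550, 13) = 1
Simplified: 3550/13

3550/13


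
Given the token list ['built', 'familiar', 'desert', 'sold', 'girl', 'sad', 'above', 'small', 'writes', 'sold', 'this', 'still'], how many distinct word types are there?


Listing all tokens and tracking unique types:
  Token 1: 'built' -> NEW (unique so far: 1)
  Token 2: 'familiar' -> NEW (unique so far: 2)
  Token 3: 'desert' -> NEW (unique so far: 3)
  Token 4: 'sold' -> NEW (unique so far: 4)
  Token 5: 'girl' -> NEW (unique so far: 5)
  Token 6: 'sad' -> NEW (unique so far: 6)
  Token 7: 'above' -> NEW (unique so far: 7)
  Token 8: 'small' -> NEW (unique so far: 8)
  Token 9: 'writes' -> NEW (unique so far: 9)
  Token 10: 'sold' -> duplicate (unique so far: 9)
  Token 11: 'this' -> NEW (unique so far: 10)
  Token 12: 'still' -> NEW (unique so far: 11)
Unique types: ('above', 'built', 'desert', 'familiar', 'girl', 'sad', 'small', 'sold', 'still', 'this', 'writes')
Vocabulary size: 11

11


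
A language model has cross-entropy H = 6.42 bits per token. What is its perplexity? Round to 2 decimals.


Perplexity formula: PP = 2^H
H = 6.42
PP = 2^6.42
Decompose: 2^6.42 = 2^6 * 2^0.42
2^6 = 64, 2^0.42 ~ 1.3379276
PP ~ 64 * 1.3379276 = 85.6273664
Rounded to 2 decimals: 85.63

85.63


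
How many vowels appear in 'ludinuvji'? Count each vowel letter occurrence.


Scanning each character of 'ludinuvji':
  Position 1: 'l' -> consonant (running count: 0)
  Position 2: 'u' -> vowel (running count: 1)
  Position 3: 'd' -> consonant (running count: 1)
  Position 4: 'i' -> vowel (running count: 2)
  Position 5: 'n' -> consonant (running count: 2)
  Position 6: 'u' -> vowel (running count: 3)
  Position 7: 'v' -> consonant (running count: 3)
  Position 8: 'j' -> consonant (running count: 3)
  Position 9: 'i' -> vowel (running count: 4)
Total vowels: 4

4


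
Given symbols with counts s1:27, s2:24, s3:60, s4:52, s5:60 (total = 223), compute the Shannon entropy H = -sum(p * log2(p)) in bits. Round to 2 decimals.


Computing entropy H = -sum(p_i * log2(p_i)):
  s1: p = 27/223 = 0.1211, -p*log2(p) = 0.3688
  s2: p = 24/223 = 0.1076, -p*log2(p) = 0.3461
  s3: p = 60/223 = 0.2691, -p*log2(p) = 0.5096
  s4: p = 52/223 = 0.2332, -p*log2(p) = 0.4898
  s5: p = 60/223 = 0.2691, -p*log2(p) = 0.5096
H = sum of terms = 2.2239
Rounded to 2 decimals: 2.22

2.22


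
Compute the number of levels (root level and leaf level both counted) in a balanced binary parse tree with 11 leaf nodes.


In a balanced binary tree with n leaves the deepest leaf is ceil(log2(n)) edges below the root,
so counting node levels inclusive of root and leaves gives ceil(log2(n)) + 1 levels.
log2(11) = 3.4594
ceil(3.4594) = 4
levels = 4 + 1 = 5

5


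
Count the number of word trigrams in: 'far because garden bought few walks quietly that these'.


Word trigrams from [9] words:
  Trigram 1: (far because garden)
  Trigram 2: (because garden bought)
  Trigram 3: (garden bought few)
  Trigram 4: (bought few walks)
  Trigram 5: (few walks quietly)
  Trigram 6: (walks quietly that)
  Trigram 7: (quietly that these)
Total word trigrams: 9 - 2 = 7

7


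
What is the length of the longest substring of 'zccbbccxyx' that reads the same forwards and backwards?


Scanning 'zccbbccxyx' for palindromic substrings.
Substring at positions 1-6: 'ccbbcc'.
Check: reverse('ccbbcc') = 'ccbbcc' -> palindrome confirmed.
Neighbouring characters ('z' / 'x') break symmetry, so it cannot extend further.
No longer palindromic substring exists; longest length = 6

6


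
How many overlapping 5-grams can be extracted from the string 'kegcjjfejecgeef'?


String 'kegcjjfejecgeef' has length L = 15.
Number of overlapping n-grams = L - n + 1
Substituting: 15 - 5 + 1 = 11

11


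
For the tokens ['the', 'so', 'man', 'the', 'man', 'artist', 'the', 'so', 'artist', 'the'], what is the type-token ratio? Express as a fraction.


Tokens: 10
Unique types: ('artist', 'man', 'so', 'the') = 4
TTR = 4/10
Simplify: divide both by 2 -> 2/5
TTR = 2/5

2/5


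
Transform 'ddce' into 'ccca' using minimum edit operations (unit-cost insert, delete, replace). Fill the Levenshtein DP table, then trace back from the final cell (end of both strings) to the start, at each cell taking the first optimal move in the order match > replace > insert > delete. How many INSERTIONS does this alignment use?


Edit distance = 3. Backtracking from cell (4, 4) with preference match > replace > insert > delete,
then listing the resulting alignment 'ddce' -> 'ccca' left to right:
  Step 1: replace d->c
  Step 2: replace d->c
  Step 3: keep 'c'
  Step 4: replace e->a
Total insertions: 0

0


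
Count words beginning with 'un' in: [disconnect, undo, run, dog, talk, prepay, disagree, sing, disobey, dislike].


Checking each word for prefix 'un':
  'disconnect' -> no (count: 0)
  'undo' -> YES, starts with 'un' (count: 1)
  'run' -> no (count: 1)
  'dog' -> no (count: 1)
  'talk' -> no (count: 1)
  'prepay' -> no (count: 1)
  'disagree' -> no (count: 1)
  'sing' -> no (count: 1)
  'disobey' -> no (count: 1)
  'dislike' -> no (count: 1)
Total with prefix 'un': 1

1


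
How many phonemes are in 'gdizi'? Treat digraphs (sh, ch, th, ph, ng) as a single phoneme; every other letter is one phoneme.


Parsing 'gdizi' greedily, digraphs first:
  'g' -> consonant phoneme (phonemes so far: 1)
  'd' -> consonant phoneme (phonemes so far: 2)
  'i' -> vowel phoneme (phonemes so far: 3)
  'z' -> consonant phoneme (phonemes so far: 4)
  'i' -> vowel phoneme (phonemes so far: 5)
Total phonemes: 5

5


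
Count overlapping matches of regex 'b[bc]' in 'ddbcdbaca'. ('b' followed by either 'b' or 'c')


Pattern: b[bc] means 'b' followed by either 'b' or 'c'.
Scanning 'ddbcdbaca' position-by-position:
  Pos 0: window 'dd' -> no
  Pos 1: window 'db' -> no
  Pos 2: window 'bc' -> MATCH
  Pos 3: window 'cd' -> no
  Pos 4: window 'db' -> no
  Pos 5: window 'ba' -> no
  Pos 6: window 'ac' -> no
  Pos 7: window 'ca' -> no
  Pos 8: window 'a' -> no
Total matches: 1

1


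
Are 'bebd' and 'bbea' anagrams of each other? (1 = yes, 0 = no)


Sort characters of 'bebd': 'bbde'
Sort characters of 'bbea': 'abbe'
Sorted forms differ -> they are NOT anagrams
Result: 0

0


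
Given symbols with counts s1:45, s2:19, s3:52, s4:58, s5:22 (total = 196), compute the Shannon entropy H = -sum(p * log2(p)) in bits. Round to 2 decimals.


Computing entropy H = -sum(p_i * log2(p_i)):
  s1: p = 45/196 = 0.2296, -p*log2(p) = 0.4874
  s2: p = 19/196 = 0.0969, -p*log2(p) = 0.3264
  s3: p = 52/196 = 0.2653, -p*log2(p) = 0.5079
  s4: p = 58/196 = 0.2959, -p*log2(p) = 0.5198
  s5: p = 22/196 = 0.1122, -p*log2(p) = 0.3542
H = sum of terms = 2.1957
Rounded to 2 decimals: 2.20

2.20


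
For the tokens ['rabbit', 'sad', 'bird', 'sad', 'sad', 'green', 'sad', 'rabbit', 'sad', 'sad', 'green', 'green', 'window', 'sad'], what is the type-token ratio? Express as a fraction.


Tokens: 14
Unique types: ('bird', 'green', 'rabbit', 'sad', 'window') = 5
TTR = 5/14
Already in lowest terms.

5/14


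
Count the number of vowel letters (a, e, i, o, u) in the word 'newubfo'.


Scanning each character of 'newubfo':
  Position 1: 'n' -> consonant (running count: 0)
  Position 2: 'e' -> vowel (running count: 1)
  Position 3: 'w' -> consonant (running count: 1)
  Position 4: 'u' -> vowel (running count: 2)
  Position 5: 'b' -> consonant (running count: 2)
  Position 6: 'f' -> consonant (running count: 2)
  Position 7: 'o' -> vowel (running count: 3)
Total vowels: 3

3


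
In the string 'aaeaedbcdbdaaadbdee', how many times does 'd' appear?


Scanning 'aaeaedbcdbdaaadbdee' for 'd':
  Position 5: 'd' -> MATCH (count: 1)
  Position 8: 'd' -> MATCH (count: 2)
  Position 10: 'd' -> MATCH (count: 3)
  Position 14: 'd' -> MATCH (count: 4)
  Position 16: 'd' -> MATCH (count: 5)
Total occurrences of 'd': 5

5


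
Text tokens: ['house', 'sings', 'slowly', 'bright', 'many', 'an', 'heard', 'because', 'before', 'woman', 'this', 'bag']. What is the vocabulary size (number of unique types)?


Listing all tokens and tracking unique types:
  Token 1: 'house' -> NEW (unique so far: 1)
  Token 2: 'sings' -> NEW (unique so far: 2)
  Token 3: 'slowly' -> NEW (unique so far: 3)
  Token 4: 'bright' -> NEW (unique so far: 4)
  Token 5: 'many' -> NEW (unique so far: 5)
  Token 6: 'an' -> NEW (unique so far: 6)
  Token 7: 'heard' -> NEW (unique so far: 7)
  Token 8: 'because' -> NEW (unique so far: 8)
  Token 9: 'before' -> NEW (unique so far: 9)
  Token 10: 'woman' -> NEW (unique so far: 10)
  Token 11: 'this' -> NEW (unique so far: 11)
  Token 12: 'bag' -> NEW (unique so far: 12)
Unique types: ('an', 'bag', 'because', 'before', 'bright', 'heard', 'house', 'many', 'sings', 'slowly', 'this', 'woman')
Vocabulary size: 12

12


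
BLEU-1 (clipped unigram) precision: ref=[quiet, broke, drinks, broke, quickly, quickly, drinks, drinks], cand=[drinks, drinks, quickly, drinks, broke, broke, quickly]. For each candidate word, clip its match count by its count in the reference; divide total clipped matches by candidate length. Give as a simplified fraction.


Reference word counts: {'broke': 2, 'drinks': 3, 'quickly': 2, 'quiet': 1}
Checking each candidate word (with clipping):
  'drinks' -> in reference (ref count 3, used 1/3) -> match (matches: 1)
  'drinks' -> in reference (ref count 3, used 2/3) -> match (matches: 2)
  'quickly' -> in reference (ref count 2, used 1/2) -> match (matches: 3)
  'drinks' -> in reference (ref count 3, used 3/3) -> match (matches: 4)
  'broke' -> in reference (ref count 2, used 1/2) -> match (matches: 5)
  'broke' -> in reference (ref count 2, used 2/2) -> match (matches: 6)
  'quickly' -> in reference (ref count 2, used 2/2) -> match (matches: 7)
Clipped matches: 7, Candidate length: 7
Precision = 7/7 = 1

1


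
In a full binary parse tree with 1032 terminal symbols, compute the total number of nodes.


Leaf nodes (terminals): 1032
Internal nodes = n - 1 = 1032 - 1 = 1031
Total = leaves + internal = 1032 + 1031 = 2063

2063


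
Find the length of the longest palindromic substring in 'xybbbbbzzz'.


Scanning 'xybbbbbzzz' for palindromic substrings.
Substring at positions 2-6: 'bbbbb'.
Check: reverse('bbbbb') = 'bbbbb' -> palindrome confirmed.
Neighbouring characters ('y' / 'z') break symmetry, so it cannot extend further.
No longer palindromic substring exists; longest length = 5

5


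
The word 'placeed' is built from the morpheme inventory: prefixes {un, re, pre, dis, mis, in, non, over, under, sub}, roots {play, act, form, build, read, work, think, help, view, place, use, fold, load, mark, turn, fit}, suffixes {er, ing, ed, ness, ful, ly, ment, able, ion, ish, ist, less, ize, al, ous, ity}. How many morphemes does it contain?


Segmenting 'placeed' against the inventory:
  'place' -> root (morpheme 1)
  'ed' -> suffix (morpheme 2)
Total morphemes: 2

2


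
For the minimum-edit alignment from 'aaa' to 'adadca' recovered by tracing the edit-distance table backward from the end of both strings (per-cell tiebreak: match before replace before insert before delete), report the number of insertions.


Edit distance = 3. Backtracking from cell (3, 6) with preference match > replace > insert > delete,
then listing the resulting alignment 'aaa' -> 'adadca' left to right:
  Step 1: keep 'a'
  Step 2: insert 'd' [insertion #1]
  Step 3: keep 'a'
  Step 4: insert 'd' [insertion #2]
  Step 5: insert 'c' [insertion #3]
  Step 6: keep 'a'
Total insertions: 3

3


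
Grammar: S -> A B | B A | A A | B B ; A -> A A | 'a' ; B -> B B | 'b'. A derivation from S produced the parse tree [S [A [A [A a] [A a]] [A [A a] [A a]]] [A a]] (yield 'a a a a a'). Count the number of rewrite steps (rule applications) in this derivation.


Every bracketed nonterminal node [X ...] in the tree is produced by exactly one rule application.
Reading the tree off as a leftmost derivation:
  Step 1: S  =>  A A   (applied S -> A A)
  Step 2: A A  =>  A A A   (applied A -> A A)
  Step 3: A A A  =>  A A A A   (applied A -> A A)
  Step 4: A A A A  =>  a A A A   (applied A -> a)
  Step 5: a A A A  =>  a a A A   (applied A -> a)
  Step 6: a a A A  =>  a a A A A   (applied A -> A A)
  Step 7: a a A A A  =>  a a a A A   (applied A -> a)
  Step 8: a a a A A  =>  a a a a A   (applied A -> a)
  Step 9: a a a a A  =>  a a a a a   (applied A -> a)
Final yield: a a a a a
Total rewrite steps: 9

9


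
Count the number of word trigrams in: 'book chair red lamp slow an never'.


Word trigrams from [7] words:
  Trigram 1: (book chair red)
  Trigram 2: (chair red lamp)
  Trigram 3: (red lamp slow)
  Trigram 4: (lamp slow an)
  Trigram 5: (slow an never)
Total word trigrams: 7 - 2 = 5

5


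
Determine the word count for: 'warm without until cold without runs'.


Counting words by splitting on spaces:
  Word 1: 'warm'
  Word 2: 'without'
  Word 3: 'until'
  Word 4: 'cold'
  Word 5: 'without'
  Word 6: 'runs'
Total words: 6

6


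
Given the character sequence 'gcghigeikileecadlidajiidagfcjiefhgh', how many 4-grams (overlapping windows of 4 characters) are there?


String 'gcghigeikileecadlidajiidagfcjiefhgh' has length L = 35.
Number of overlapping n-grams = L - n + 1
Substituting: 35 - 4 + 1 = 32

32


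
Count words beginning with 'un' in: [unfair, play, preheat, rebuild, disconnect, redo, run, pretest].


Checking each word for prefix 'un':
  'unfair' -> YES, starts with 'un' (count: 1)
  'play' -> no (count: 1)
  'preheat' -> no (count: 1)
  'rebuild' -> no (count: 1)
  'disconnect' -> no (count: 1)
  'redo' -> no (count: 1)
  'run' -> no (count: 1)
  'pretest' -> no (count: 1)
Total with prefix 'un': 1

1


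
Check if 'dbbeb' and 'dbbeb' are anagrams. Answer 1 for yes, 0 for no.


Sort characters of 'dbbeb': 'bbbde'
Sort characters of 'dbbeb': 'bbbde'
Sorted forms match -> they ARE anagrams
Result: 1

1


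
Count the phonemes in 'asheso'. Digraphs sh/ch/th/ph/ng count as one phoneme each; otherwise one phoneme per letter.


Parsing 'asheso' greedily, digraphs first:
  'a' -> vowel phoneme (phonemes so far: 1)
  'sh' -> digraph (1 consonant phoneme) (phonemes so far: 2)
  'e' -> vowel phoneme (phonemes so far: 3)
  's' -> consonant phoneme (phonemes so far: 4)
  'o' -> vowel phoneme (phonemes so far: 5)
Total phonemes: 5

5


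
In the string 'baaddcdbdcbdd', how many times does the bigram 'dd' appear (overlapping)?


Scanning 'baaddcdbdcbdd' for bigram 'dd':
  Position 0: 'ba' -> no
  Position 1: 'aa' -> no
  Position 2: 'ad' -> no
  Position 3: 'dd' -> MATCH
  Position 4: 'dc' -> no
  Position 5: 'cd' -> no
  Position 6: 'db' -> no
  Position 7: 'bd' -> no
  Position 8: 'dc' -> no
  Position 9: 'cb' -> no
  Position 10: 'bd' -> no
  Position 11: 'dd' -> MATCH
Total matches: 2

2


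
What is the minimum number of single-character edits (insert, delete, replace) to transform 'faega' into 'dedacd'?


Building DP table for s1='faega' (len 5) and s2='dedacd' (len 6):
       d  e  d  a  c  d
    0  1  2  3  4  5  6
  f 1  1  2  3  4  5  6
  a 2  2  2  3  3  4  5
  e 3  3  2  3  4  4  5
  g 4  4  3  3  4  5  5
  a 5  5  4  4  3  4  5
Edit distance = dp[5][6] = 5

5


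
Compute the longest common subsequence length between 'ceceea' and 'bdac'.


DP table for LCS of 'ceceea' and 'bdac':
       b  d  a  c
    0  0  0  0  0
  c 0  0  0  0  1
  e 0  0  0  0  1
  c 0  0  0  0  1
  e 0  0  0  0  1
  e 0  0  0  0  1
  a 0  0  0  1  1
LCS: 'c'
LCS length = 1

1


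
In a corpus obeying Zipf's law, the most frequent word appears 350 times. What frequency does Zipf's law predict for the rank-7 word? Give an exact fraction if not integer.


Zipf's law: freq(rank) = f1 / rank
f1 = 350, rank = 7
freq = 350 / 7
= 50

50


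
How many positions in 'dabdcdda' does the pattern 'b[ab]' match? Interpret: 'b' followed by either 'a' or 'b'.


Pattern: b[ab] means 'b' followed by either 'a' or 'b'.
Scanning 'dabdcdda' position-by-position:
  Pos 0: window 'da' -> no
  Pos 1: window 'ab' -> no
  Pos 2: window 'bd' -> no
  Pos 3: window 'dc' -> no
  Pos 4: window 'cd' -> no
  Pos 5: window 'dd' -> no
  Pos 6: window 'da' -> no
  Pos 7: window 'a' -> no
Total matches: 0

0


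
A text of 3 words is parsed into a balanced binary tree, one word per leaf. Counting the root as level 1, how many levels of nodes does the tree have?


In a balanced binary tree with n leaves the deepest leaf is ceil(log2(n)) edges below the root,
so counting node levels inclusive of root and leaves gives ceil(log2(n)) + 1 levels.
log2(3) = 1.5850
ceil(1.5850) = 2
levels = 2 + 1 = 3

3


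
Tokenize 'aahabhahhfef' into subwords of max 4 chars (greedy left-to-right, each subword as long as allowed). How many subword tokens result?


'aahabhahhfef' has 12 characters.
Chunking with max size 4:
  Chunk 1: 'aaha' (positions 0-3)
  Chunk 2: 'bhah' (positions 4-7)
  Chunk 3: 'hfef' (positions 8-11)
Total chunks: ceil(12 / 4) = 3

3


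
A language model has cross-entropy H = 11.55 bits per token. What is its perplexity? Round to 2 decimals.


Perplexity formula: PP = 2^H
H = 11.55
PP = 2^11.55
Decompose: 2^11.55 = 2^11 * 2^0.55
2^11 = 2048, 2^0.55 ~ 1.4640857
PP ~ 2048 * 1.4640857 = 2998.4475136
Rounded to 2 decimals: 2998.45

2998.45


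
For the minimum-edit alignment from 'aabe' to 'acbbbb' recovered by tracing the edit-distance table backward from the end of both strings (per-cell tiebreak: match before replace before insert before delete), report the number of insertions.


Edit distance = 4. Backtracking from cell (4, 6) with preference match > replace > insert > delete,
then listing the resulting alignment 'aabe' -> 'acbbbb' left to right:
  Step 1: keep 'a'
  Step 2: insert 'c' [insertion #1]
  Step 3: insert 'b' [insertion #2]
  Step 4: replace a->b
  Step 5: keep 'b'
  Step 6: replace e->b
Total insertions: 2

2


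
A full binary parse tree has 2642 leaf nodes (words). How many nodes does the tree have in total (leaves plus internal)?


Leaf nodes (terminals): 2642
Internal nodes = n - 1 = 2642 - 1 = 2641
Total = leaves + internal = 2642 + 2641 = 5283

5283


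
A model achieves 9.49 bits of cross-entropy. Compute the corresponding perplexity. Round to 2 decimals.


Perplexity formula: PP = 2^H
H = 9.49
PP = 2^9.49
Decompose: 2^9.49 = 2^9 * 2^0.49
2^9 = 512, 2^0.49 ~ 1.4044449
PP ~ 512 * 1.4044449 = 719.0757888
Rounded to 2 decimals: 719.08

719.08


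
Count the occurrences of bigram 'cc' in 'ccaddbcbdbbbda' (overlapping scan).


Scanning 'ccaddbcbdbbbda' for bigram 'cc':
  Position 0: 'cc' -> MATCH
  Position 1: 'ca' -> no
  Position 2: 'ad' -> no
  Position 3: 'dd' -> no
  Position 4: 'db' -> no
  Position 5: 'bc' -> no
  Position 6: 'cb' -> no
  Position 7: 'bd' -> no
  Position 8: 'db' -> no
  Position 9: 'bb' -> no
  Position 10: 'bb' -> no
  Position 11: 'bd' -> no
  Position 12: 'da' -> no
Total matches: 1

1


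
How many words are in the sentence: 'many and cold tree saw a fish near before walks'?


Counting words by splitting on spaces:
  Word 1: 'many'
  Word 2: 'and'
  Word 3: 'cold'
  Word 4: 'tree'
  Word 5: 'saw'
  Word 6: 'a'
  Word 7: 'fish'
  Word 8: 'near'
  Word 9: 'before'
  Word 10: 'walks'
Total words: 10

10


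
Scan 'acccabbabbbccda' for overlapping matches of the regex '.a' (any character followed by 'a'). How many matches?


Pattern: .a means any character followed by 'a'.
Scanning 'acccabbabbbccda' position-by-position:
  Pos 0: window 'ac' -> no
  Pos 1: window 'cc' -> no
  Pos 2: window 'cc' -> no
  Pos 3: window 'ca' -> MATCH
  Pos 4: window 'ab' -> no
  Pos 5: window 'bb' -> no
  Pos 6: window 'ba' -> MATCH
  Pos 7: window 'ab' -> no
  Pos 8: window 'bb' -> no
  Pos 9: window 'bb' -> no
  Pos 10: window 'bc' -> no
  Pos 11: window 'cc' -> no
  Pos 12: window 'cd' -> no
  Pos 13: window 'da' -> MATCH
  Pos 14: window 'a' -> no
Total matches: 3

3


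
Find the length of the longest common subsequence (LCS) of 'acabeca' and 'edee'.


DP table for LCS of 'acabeca' and 'edee':
       e  d  e  e
    0  0  0  0  0
  a 0  0  0  0  0
  c 0  0  0  0  0
  a 0  0  0  0  0
  b 0  0  0  0  0
  e 0  1  1  1  1
  c 0  1  1  1  1
  a 0  1  1  1  1
LCS: 'e'
LCS length = 1

1


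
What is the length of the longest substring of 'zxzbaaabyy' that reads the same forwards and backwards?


Scanning 'zxzbaaabyy' for palindromic substrings.
Substring at positions 3-7: 'baaab'.
Check: reverse('baaab') = 'baaab' -> palindrome confirmed.
Neighbouring characters ('z' / 'y') break symmetry, so it cannot extend further.
No longer palindromic substring exists; longest length = 5

5


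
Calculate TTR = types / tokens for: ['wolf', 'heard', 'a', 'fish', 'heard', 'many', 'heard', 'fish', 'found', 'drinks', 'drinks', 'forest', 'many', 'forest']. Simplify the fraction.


Tokens: 14
Unique types: ('a', 'drinks', 'fish', 'forest', 'found', 'heard', 'many', 'wolf') = 8
TTR = 8/14
Simplify: divide both by 2 -> 4/7
TTR = 4/7

4/7


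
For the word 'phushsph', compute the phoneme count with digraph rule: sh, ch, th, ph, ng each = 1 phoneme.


Parsing 'phushsph' greedily, digraphs first:
  'ph' -> digraph (1 consonant phoneme) (phonemes so far: 1)
  'u' -> vowel phoneme (phonemes so far: 2)
  'sh' -> digraph (1 consonant phoneme) (phonemes so far: 3)
  's' -> consonant phoneme (phonemes so far: 4)
  'ph' -> digraph (1 consonant phoneme) (phonemes so far: 5)
Total phonemes: 5

5


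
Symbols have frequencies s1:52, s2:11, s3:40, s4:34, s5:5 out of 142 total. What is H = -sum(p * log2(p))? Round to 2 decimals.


Computing entropy H = -sum(p_i * log2(p_i)):
  s1: p = 52/142 = 0.3662, -p*log2(p) = 0.5307
  s2: p = 11/142 = 0.0775, -p*log2(p) = 0.2859
  s3: p = 40/142 = 0.2817, -p*log2(p) = 0.5149
  s4: p = 34/142 = 0.2394, -p*log2(p) = 0.4938
  s5: p = 5/142 = 0.0352, -p*log2(p) = 0.1700
H = sum of terms = 1.9953
Rounded to 2 decimals: 2.00

2.00
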